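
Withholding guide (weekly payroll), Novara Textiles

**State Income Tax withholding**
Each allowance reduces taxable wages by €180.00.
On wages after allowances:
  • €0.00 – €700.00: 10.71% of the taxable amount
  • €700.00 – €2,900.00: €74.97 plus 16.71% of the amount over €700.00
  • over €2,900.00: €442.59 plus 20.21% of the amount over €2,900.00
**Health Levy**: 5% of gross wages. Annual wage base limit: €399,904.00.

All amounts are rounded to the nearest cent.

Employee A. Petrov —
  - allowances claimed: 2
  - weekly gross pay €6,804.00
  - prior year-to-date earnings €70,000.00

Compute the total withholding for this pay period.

State Income Tax: taxable = €6,804.00 − 2×€180.00 = €6,444.00
  €442.59 + 20.21% × (€6,444.00 − €2,900.00) = €442.59 + 20.21% × €3,544.00 = €1,158.83
Health Levy: 5% × €6,804.00 = €340.20
Total: €1,158.83 + €340.20 = €1,499.03

€1,499.03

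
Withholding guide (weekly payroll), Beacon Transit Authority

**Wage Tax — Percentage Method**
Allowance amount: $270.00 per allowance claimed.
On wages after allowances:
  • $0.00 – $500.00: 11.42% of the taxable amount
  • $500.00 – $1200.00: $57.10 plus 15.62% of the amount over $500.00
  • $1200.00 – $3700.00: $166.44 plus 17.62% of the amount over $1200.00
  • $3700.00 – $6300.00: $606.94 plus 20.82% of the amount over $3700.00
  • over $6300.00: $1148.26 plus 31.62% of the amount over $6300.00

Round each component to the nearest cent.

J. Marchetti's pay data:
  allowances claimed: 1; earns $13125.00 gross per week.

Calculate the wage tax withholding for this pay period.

Wage Tax: taxable = $13125.00 − 1×$270.00 = $12855.00
  $1148.26 + 31.62% × ($12855.00 − $6300.00) = $1148.26 + 31.62% × $6555.00 = $3220.95

$3220.95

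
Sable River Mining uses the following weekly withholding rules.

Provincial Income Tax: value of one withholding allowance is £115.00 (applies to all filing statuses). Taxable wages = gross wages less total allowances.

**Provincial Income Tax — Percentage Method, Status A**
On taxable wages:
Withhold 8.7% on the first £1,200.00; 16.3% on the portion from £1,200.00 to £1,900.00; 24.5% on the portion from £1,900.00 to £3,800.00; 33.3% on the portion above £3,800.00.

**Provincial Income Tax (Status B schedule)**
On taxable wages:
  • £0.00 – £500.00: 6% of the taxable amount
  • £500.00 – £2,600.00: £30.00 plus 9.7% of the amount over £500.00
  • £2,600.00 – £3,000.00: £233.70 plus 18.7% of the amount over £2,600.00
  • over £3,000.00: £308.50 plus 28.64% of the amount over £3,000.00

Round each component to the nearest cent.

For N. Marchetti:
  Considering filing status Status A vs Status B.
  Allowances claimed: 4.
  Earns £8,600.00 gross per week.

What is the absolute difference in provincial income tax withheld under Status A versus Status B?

Provincial Income Tax (Status A): taxable = £8,600.00 − 4×£115.00 = £8,140.00
  £684.00 + 33.3% × (£8,140.00 − £3,800.00) = £684.00 + 33.3% × £4,340.00 = £2,129.22
Provincial Income Tax (Status B): taxable = £8,600.00 − 4×£115.00 = £8,140.00
  £308.50 + 28.64% × (£8,140.00 − £3,000.00) = £308.50 + 28.64% × £5,140.00 = £1,780.60
Difference: |£2,129.22 − £1,780.60| = £348.62 (higher under Status A)

£348.62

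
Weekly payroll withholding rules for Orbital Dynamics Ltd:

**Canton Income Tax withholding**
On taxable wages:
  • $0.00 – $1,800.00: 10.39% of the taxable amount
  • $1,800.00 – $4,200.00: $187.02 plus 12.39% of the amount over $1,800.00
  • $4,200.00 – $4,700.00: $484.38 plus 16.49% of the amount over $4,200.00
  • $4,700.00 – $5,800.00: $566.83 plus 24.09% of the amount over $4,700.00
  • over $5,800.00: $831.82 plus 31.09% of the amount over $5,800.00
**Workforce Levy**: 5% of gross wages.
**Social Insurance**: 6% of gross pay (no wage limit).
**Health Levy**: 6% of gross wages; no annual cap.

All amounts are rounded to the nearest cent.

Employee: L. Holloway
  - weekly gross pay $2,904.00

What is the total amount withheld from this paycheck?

$817.49

Canton Income Tax: taxable = $2,904.00
  $187.02 + 12.39% × ($2,904.00 − $1,800.00) = $187.02 + 12.39% × $1,104.00 = $323.81
Workforce Levy: 5% × $2,904.00 = $145.20
Social Insurance: 6% × $2,904.00 = $174.24
Health Levy: 6% × $2,904.00 = $174.24
Total: $323.81 + $145.20 + $174.24 + $174.24 = $817.49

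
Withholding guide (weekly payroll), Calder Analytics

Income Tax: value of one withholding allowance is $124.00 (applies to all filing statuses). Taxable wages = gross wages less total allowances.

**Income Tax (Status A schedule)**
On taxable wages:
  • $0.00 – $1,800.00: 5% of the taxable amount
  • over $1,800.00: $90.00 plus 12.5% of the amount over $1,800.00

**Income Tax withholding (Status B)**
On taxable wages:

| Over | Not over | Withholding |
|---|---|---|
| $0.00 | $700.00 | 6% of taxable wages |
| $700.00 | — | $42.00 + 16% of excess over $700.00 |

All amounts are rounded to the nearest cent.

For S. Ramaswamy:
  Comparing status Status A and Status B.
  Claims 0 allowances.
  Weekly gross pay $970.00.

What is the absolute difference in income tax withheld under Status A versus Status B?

Income Tax (Status A): taxable = $970.00
  5% × $970.00 = $48.50
Income Tax (Status B): taxable = $970.00
  $42.00 + 16% × ($970.00 − $700.00) = $42.00 + 16% × $270.00 = $85.20
Difference: |$48.50 − $85.20| = $36.70 (higher under Status B)

$36.70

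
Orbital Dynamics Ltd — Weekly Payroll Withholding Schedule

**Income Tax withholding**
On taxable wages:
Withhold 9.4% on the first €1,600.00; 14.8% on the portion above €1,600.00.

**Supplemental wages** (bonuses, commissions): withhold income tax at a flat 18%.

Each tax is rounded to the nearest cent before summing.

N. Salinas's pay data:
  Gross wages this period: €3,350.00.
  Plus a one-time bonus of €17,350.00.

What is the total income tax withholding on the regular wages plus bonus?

€3,532.40

Income Tax: taxable = €3,350.00
  €150.40 + 14.8% × (€3,350.00 − €1,600.00) = €150.40 + 14.8% × €1,750.00 = €409.40
Supplemental (18% flat on bonus): 18% × €17,350.00 = €3,123.00
Total income tax: €409.40 + €3,123.00 = €3,532.40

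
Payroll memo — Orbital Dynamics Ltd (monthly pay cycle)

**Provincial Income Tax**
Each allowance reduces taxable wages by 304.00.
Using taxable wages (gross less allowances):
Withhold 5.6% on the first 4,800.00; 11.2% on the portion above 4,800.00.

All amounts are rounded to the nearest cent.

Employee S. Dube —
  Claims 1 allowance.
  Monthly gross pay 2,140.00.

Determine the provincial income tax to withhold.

102.82

Provincial Income Tax: taxable = 2,140.00 − 1×304.00 = 1,836.00
  5.6% × 1,836.00 = 102.82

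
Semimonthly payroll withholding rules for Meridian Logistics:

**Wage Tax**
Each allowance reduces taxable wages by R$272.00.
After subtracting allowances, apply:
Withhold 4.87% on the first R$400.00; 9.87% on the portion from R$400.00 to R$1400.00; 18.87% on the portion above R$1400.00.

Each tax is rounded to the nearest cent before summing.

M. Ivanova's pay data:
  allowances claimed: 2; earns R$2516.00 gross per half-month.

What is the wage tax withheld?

R$226.12

Wage Tax: taxable = R$2516.00 − 2×R$272.00 = R$1972.00
  R$118.18 + 18.87% × (R$1972.00 − R$1400.00) = R$118.18 + 18.87% × R$572.00 = R$226.12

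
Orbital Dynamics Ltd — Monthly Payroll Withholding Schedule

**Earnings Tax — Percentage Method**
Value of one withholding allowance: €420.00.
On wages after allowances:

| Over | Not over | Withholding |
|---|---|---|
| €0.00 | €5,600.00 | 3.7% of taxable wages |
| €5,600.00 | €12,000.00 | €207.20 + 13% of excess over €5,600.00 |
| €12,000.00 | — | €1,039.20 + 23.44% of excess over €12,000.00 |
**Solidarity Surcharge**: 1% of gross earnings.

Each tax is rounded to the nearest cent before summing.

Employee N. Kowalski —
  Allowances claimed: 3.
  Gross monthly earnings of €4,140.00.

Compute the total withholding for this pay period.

Earnings Tax: taxable = €4,140.00 − 3×€420.00 = €2,880.00
  3.7% × €2,880.00 = €106.56
Solidarity Surcharge: 1% × €4,140.00 = €41.40
Total: €106.56 + €41.40 = €147.96

€147.96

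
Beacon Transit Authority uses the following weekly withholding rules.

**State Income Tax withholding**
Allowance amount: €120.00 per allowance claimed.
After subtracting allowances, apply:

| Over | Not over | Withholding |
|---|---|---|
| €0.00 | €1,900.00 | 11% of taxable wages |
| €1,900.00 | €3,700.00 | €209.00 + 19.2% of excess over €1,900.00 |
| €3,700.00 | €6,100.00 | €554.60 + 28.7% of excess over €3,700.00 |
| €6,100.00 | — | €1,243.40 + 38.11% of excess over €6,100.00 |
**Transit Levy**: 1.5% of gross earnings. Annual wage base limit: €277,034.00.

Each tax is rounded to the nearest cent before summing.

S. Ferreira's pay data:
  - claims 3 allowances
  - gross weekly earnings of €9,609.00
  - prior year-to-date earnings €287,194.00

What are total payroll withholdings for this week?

€2,443.48

State Income Tax: taxable = €9,609.00 − 3×€120.00 = €9,249.00
  €1,243.40 + 38.11% × (€9,249.00 − €6,100.00) = €1,243.40 + 38.11% × €3,149.00 = €2,443.48
Transit Levy: YTD €287,194.00 ≥ cap €277,034.00 → €0.00
Total: €2,443.48 + €0.00 = €2,443.48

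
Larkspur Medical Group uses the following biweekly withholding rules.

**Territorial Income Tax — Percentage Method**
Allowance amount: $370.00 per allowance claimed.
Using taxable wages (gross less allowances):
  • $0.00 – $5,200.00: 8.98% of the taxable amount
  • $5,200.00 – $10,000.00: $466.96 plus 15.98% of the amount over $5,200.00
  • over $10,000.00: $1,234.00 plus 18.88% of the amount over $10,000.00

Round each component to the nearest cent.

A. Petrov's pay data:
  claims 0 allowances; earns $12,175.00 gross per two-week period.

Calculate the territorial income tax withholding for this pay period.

$1,644.64

Territorial Income Tax: taxable = $12,175.00
  $1,234.00 + 18.88% × ($12,175.00 − $10,000.00) = $1,234.00 + 18.88% × $2,175.00 = $1,644.64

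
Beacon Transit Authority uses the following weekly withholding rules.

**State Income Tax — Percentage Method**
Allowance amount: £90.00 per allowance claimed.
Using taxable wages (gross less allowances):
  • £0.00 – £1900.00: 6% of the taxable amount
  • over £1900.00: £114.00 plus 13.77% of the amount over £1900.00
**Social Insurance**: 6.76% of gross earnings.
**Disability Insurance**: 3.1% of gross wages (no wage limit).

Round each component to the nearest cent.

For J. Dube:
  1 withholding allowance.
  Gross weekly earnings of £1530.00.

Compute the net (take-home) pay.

State Income Tax: taxable = £1530.00 − 1×£90.00 = £1440.00
  6% × £1440.00 = £86.40
Social Insurance: 6.76% × £1530.00 = £103.43
Disability Insurance: 3.1% × £1530.00 = £47.43
Total withheld: £86.40 + £103.43 + £47.43 = £237.26
Net pay: £1530.00 − £237.26 = £1292.74

£1292.74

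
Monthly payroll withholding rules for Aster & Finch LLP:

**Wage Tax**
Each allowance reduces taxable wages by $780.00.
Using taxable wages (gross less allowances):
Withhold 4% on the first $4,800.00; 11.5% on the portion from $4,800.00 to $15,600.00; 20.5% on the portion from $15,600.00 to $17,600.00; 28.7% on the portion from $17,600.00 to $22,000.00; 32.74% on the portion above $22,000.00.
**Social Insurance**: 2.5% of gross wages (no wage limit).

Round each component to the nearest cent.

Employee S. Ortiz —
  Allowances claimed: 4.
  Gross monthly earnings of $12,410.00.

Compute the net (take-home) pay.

Wage Tax: taxable = $12,410.00 − 4×$780.00 = $9,290.00
  $192.00 + 11.5% × ($9,290.00 − $4,800.00) = $192.00 + 11.5% × $4,490.00 = $708.35
Social Insurance: 2.5% × $12,410.00 = $310.25
Total withheld: $708.35 + $310.25 = $1,018.60
Net pay: $12,410.00 − $1,018.60 = $11,391.40

$11,391.40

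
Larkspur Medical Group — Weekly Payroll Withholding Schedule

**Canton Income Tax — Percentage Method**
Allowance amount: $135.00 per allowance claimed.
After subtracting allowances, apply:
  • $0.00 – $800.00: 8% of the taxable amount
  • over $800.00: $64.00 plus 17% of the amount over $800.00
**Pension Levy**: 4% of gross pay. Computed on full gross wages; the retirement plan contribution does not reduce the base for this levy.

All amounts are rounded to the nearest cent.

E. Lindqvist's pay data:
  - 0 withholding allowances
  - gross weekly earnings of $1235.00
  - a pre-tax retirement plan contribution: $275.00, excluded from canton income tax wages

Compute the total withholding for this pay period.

Canton Income Tax: taxable = $1235.00 − $275.00 = $960.00
  $64.00 + 17% × ($960.00 − $800.00) = $64.00 + 17% × $160.00 = $91.20
Pension Levy: 4% × $1235.00 = $49.40
Total: $91.20 + $49.40 = $140.60

$140.60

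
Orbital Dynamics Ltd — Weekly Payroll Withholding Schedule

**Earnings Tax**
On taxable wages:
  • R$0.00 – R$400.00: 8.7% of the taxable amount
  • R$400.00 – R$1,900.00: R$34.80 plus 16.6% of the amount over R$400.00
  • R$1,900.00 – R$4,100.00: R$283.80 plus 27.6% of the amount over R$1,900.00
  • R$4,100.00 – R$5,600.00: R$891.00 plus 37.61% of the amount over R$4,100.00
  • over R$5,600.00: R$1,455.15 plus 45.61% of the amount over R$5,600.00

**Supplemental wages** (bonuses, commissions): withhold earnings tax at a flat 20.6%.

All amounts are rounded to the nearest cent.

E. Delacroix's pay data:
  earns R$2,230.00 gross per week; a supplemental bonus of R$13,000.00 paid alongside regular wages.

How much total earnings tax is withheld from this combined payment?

Earnings Tax: taxable = R$2,230.00
  R$283.80 + 27.6% × (R$2,230.00 − R$1,900.00) = R$283.80 + 27.6% × R$330.00 = R$374.88
Supplemental (20.6% flat on bonus): 20.6% × R$13,000.00 = R$2,678.00
Total earnings tax: R$374.88 + R$2,678.00 = R$3,052.88

R$3,052.88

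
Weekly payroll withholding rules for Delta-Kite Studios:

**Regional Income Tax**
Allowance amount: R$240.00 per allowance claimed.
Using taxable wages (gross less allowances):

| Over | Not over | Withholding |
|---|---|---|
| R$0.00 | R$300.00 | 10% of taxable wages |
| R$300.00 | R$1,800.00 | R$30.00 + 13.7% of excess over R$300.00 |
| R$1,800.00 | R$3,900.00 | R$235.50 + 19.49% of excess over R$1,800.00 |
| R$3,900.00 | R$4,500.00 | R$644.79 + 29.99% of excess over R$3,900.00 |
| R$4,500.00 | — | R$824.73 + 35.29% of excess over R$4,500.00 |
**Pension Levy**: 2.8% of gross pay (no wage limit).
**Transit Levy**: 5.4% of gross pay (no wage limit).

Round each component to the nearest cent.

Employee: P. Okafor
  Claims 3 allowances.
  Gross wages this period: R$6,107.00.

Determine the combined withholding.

Regional Income Tax: taxable = R$6,107.00 − 3×R$240.00 = R$5,387.00
  R$824.73 + 35.29% × (R$5,387.00 − R$4,500.00) = R$824.73 + 35.29% × R$887.00 = R$1,137.75
Pension Levy: 2.8% × R$6,107.00 = R$171.00
Transit Levy: 5.4% × R$6,107.00 = R$329.78
Total: R$1,137.75 + R$171.00 + R$329.78 = R$1,638.53

R$1,638.53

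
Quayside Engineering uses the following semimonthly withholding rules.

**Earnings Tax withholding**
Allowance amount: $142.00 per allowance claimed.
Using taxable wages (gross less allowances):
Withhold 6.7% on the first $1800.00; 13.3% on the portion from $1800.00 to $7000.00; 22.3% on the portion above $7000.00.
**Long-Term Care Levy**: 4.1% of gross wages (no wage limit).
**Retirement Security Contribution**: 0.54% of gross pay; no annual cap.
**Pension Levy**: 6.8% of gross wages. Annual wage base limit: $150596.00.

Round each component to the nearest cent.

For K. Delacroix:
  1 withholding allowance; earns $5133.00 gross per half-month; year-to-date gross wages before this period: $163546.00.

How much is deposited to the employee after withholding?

$4349.83

Earnings Tax: taxable = $5133.00 − 1×$142.00 = $4991.00
  $120.60 + 13.3% × ($4991.00 − $1800.00) = $120.60 + 13.3% × $3191.00 = $545.00
Long-Term Care Levy: 4.1% × $5133.00 = $210.45
Retirement Security Contribution: 0.54% × $5133.00 = $27.72
Pension Levy: YTD $163546.00 ≥ cap $150596.00 → $0.00
Total withheld: $545.00 + $210.45 + $27.72 + $0.00 = $783.17
Net pay: $5133.00 − $783.17 = $4349.83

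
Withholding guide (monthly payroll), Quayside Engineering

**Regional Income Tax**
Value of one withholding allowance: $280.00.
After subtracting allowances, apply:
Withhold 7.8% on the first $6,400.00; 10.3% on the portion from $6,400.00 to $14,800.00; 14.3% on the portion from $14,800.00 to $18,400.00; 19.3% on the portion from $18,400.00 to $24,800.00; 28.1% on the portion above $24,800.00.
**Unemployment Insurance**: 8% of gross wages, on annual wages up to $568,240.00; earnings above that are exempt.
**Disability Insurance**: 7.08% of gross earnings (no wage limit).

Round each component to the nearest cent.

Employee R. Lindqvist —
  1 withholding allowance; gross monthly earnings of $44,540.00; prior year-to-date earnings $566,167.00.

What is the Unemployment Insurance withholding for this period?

$165.84

Unemployment Insurance: cap $568,240.00 − YTD $566,167.00 = $2,073.00 subject; 8% × $2,073.00 = $165.84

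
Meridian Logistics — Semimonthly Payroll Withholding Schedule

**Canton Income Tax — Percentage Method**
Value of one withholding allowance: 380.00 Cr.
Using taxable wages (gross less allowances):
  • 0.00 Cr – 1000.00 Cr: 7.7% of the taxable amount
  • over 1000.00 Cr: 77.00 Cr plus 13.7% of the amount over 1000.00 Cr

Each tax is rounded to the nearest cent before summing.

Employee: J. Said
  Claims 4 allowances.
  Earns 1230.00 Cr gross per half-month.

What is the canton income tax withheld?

Canton Income Tax: taxable = 1230.00 Cr − 4×380.00 Cr = -290.00 Cr
  Taxable ≤ 0 → 0.00 Cr

0.00 Cr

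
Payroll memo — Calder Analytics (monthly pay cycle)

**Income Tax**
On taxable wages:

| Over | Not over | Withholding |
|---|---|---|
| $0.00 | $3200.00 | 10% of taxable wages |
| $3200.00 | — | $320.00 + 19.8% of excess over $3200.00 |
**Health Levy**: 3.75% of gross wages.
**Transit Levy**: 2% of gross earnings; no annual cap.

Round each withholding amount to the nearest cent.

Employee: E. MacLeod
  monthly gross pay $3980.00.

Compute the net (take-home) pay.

Income Tax: taxable = $3980.00
  $320.00 + 19.8% × ($3980.00 − $3200.00) = $320.00 + 19.8% × $780.00 = $474.44
Health Levy: 3.75% × $3980.00 = $149.25
Transit Levy: 2% × $3980.00 = $79.60
Total withheld: $474.44 + $149.25 + $79.60 = $703.29
Net pay: $3980.00 − $703.29 = $3276.71

$3276.71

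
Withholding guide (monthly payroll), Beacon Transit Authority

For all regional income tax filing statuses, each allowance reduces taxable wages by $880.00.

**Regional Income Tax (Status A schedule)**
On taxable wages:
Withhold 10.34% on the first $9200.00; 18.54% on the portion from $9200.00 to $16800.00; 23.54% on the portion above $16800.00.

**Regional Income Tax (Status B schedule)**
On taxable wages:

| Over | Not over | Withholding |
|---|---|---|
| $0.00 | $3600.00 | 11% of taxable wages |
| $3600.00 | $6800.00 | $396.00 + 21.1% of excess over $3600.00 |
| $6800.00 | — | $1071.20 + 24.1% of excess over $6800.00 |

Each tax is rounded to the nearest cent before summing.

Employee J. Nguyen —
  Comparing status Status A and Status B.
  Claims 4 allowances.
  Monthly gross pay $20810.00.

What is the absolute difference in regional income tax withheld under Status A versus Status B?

Regional Income Tax (Status A): taxable = $20810.00 − 4×$880.00 = $17290.00
  $2360.32 + 23.54% × ($17290.00 − $16800.00) = $2360.32 + 23.54% × $490.00 = $2475.67
Regional Income Tax (Status B): taxable = $20810.00 − 4×$880.00 = $17290.00
  $1071.20 + 24.1% × ($17290.00 − $6800.00) = $1071.20 + 24.1% × $10490.00 = $3599.29
Difference: |$2475.67 − $3599.29| = $1123.62 (higher under Status B)

$1123.62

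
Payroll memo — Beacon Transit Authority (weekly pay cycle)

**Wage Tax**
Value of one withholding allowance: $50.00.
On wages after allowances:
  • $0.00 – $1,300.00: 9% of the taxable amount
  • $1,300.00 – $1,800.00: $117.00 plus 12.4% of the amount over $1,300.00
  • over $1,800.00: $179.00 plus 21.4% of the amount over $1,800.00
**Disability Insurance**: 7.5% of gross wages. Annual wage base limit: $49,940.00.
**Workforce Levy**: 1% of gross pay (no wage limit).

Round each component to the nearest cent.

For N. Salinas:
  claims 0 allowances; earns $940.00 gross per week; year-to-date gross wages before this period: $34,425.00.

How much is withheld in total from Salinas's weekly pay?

$164.50

Wage Tax: taxable = $940.00
  9% × $940.00 = $84.60
Disability Insurance: 7.5% × $940.00 = $70.50
Workforce Levy: 1% × $940.00 = $9.40
Total: $84.60 + $70.50 + $9.40 = $164.50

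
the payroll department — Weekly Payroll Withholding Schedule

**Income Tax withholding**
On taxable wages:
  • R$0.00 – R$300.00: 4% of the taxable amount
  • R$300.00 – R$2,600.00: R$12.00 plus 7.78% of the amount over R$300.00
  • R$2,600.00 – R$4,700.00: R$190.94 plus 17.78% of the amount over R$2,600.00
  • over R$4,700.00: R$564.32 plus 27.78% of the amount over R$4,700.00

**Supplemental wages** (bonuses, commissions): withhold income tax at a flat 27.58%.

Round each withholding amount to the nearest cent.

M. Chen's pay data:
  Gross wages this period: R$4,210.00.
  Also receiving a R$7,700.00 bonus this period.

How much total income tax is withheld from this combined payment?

Income Tax: taxable = R$4,210.00
  R$190.94 + 17.78% × (R$4,210.00 − R$2,600.00) = R$190.94 + 17.78% × R$1,610.00 = R$477.20
Supplemental (27.58% flat on bonus): 27.58% × R$7,700.00 = R$2,123.66
Total income tax: R$477.20 + R$2,123.66 = R$2,600.86

R$2,600.86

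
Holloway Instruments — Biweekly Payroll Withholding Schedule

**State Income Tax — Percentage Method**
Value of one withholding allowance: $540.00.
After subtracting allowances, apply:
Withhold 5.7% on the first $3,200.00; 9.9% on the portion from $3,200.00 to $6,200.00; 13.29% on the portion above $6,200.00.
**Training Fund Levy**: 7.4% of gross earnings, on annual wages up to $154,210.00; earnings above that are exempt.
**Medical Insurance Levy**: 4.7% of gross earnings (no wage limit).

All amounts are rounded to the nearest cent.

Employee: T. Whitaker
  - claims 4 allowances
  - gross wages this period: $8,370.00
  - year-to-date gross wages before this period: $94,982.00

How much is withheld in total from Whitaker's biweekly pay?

State Income Tax: taxable = $8,370.00 − 4×$540.00 = $6,210.00
  $479.40 + 13.29% × ($6,210.00 − $6,200.00) = $479.40 + 13.29% × $10.00 = $480.73
Training Fund Levy: 7.4% × $8,370.00 = $619.38
Medical Insurance Levy: 4.7% × $8,370.00 = $393.39
Total: $480.73 + $619.38 + $393.39 = $1,493.50

$1,493.50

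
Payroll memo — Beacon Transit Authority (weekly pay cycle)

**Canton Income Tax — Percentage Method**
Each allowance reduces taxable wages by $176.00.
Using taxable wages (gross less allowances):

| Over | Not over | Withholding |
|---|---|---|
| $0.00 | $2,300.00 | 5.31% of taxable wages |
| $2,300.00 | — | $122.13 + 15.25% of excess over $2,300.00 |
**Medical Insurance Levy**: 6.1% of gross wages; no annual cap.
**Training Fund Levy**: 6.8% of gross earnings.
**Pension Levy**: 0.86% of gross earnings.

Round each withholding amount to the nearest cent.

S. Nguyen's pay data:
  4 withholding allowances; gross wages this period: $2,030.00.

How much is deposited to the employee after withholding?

$1,680.26

Canton Income Tax: taxable = $2,030.00 − 4×$176.00 = $1,326.00
  5.31% × $1,326.00 = $70.41
Medical Insurance Levy: 6.1% × $2,030.00 = $123.83
Training Fund Levy: 6.8% × $2,030.00 = $138.04
Pension Levy: 0.86% × $2,030.00 = $17.46
Total withheld: $70.41 + $123.83 + $138.04 + $17.46 = $349.74
Net pay: $2,030.00 − $349.74 = $1,680.26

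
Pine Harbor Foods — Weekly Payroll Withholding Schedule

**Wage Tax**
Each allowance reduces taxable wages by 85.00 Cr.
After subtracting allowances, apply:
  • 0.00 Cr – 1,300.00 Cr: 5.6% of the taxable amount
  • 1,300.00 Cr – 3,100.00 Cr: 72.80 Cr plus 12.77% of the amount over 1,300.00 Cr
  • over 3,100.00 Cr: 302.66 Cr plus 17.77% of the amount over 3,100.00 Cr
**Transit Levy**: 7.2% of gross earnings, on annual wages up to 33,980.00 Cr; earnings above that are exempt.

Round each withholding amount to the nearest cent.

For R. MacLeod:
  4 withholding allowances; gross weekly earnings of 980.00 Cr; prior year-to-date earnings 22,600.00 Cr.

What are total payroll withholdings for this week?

Wage Tax: taxable = 980.00 Cr − 4×85.00 Cr = 640.00 Cr
  5.6% × 640.00 Cr = 35.84 Cr
Transit Levy: 7.2% × 980.00 Cr = 70.56 Cr
Total: 35.84 Cr + 70.56 Cr = 106.40 Cr

106.40 Cr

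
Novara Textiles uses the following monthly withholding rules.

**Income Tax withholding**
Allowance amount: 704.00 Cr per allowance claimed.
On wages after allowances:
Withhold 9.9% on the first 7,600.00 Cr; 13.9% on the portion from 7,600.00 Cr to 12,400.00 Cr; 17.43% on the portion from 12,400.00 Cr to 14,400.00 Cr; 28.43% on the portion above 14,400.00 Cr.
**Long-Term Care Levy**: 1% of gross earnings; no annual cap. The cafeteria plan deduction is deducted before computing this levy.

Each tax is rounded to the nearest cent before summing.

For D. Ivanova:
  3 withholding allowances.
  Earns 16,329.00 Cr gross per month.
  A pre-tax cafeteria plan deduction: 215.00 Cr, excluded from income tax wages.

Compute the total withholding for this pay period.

1,859.97 Cr

Income Tax: taxable = 16,329.00 Cr − 215.00 Cr − 3×704.00 Cr = 14,002.00 Cr
  1,419.60 Cr + 17.43% × (14,002.00 Cr − 12,400.00 Cr) = 1,419.60 Cr + 17.43% × 1,602.00 Cr = 1,698.83 Cr
Long-Term Care Levy: 1% × 16,114.00 Cr = 161.14 Cr
Total: 1,698.83 Cr + 161.14 Cr = 1,859.97 Cr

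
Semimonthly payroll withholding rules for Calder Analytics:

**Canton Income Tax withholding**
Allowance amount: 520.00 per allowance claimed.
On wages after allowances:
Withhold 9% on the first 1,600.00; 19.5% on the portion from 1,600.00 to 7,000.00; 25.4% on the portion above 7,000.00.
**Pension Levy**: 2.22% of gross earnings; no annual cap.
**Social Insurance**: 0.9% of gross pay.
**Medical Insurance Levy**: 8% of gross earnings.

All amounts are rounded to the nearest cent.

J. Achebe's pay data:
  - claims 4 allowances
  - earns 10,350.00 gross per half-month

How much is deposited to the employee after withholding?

Canton Income Tax: taxable = 10,350.00 − 4×520.00 = 8,270.00
  1,197.00 + 25.4% × (8,270.00 − 7,000.00) = 1,197.00 + 25.4% × 1,270.00 = 1,519.58
Pension Levy: 2.22% × 10,350.00 = 229.77
Social Insurance: 0.9% × 10,350.00 = 93.15
Medical Insurance Levy: 8% × 10,350.00 = 828.00
Total withheld: 1,519.58 + 229.77 + 93.15 + 828.00 = 2,670.50
Net pay: 10,350.00 − 2,670.50 = 7,679.50

7,679.50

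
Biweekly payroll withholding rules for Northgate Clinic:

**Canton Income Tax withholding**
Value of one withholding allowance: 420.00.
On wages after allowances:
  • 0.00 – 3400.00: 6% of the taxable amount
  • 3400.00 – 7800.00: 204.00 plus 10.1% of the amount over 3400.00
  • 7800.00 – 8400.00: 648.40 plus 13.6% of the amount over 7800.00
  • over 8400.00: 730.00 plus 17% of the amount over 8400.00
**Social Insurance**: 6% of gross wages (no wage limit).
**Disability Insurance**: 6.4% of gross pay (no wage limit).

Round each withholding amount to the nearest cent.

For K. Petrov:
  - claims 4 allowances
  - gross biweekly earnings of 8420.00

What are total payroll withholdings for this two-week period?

Canton Income Tax: taxable = 8420.00 − 4×420.00 = 6740.00
  204.00 + 10.1% × (6740.00 − 3400.00) = 204.00 + 10.1% × 3340.00 = 541.34
Social Insurance: 6% × 8420.00 = 505.20
Disability Insurance: 6.4% × 8420.00 = 538.88
Total: 541.34 + 505.20 + 538.88 = 1585.42

1585.42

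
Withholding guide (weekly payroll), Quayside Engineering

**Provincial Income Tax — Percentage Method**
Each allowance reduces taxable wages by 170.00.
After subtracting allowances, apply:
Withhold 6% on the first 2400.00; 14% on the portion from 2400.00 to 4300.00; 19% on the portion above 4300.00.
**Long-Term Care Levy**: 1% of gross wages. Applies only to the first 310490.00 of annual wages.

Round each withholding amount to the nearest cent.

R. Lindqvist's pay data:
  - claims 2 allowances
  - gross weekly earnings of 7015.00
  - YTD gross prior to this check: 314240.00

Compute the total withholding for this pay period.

861.25

Provincial Income Tax: taxable = 7015.00 − 2×170.00 = 6675.00
  410.00 + 19% × (6675.00 − 4300.00) = 410.00 + 19% × 2375.00 = 861.25
Long-Term Care Levy: YTD 314240.00 ≥ cap 310490.00 → 0.00
Total: 861.25 + 0.00 = 861.25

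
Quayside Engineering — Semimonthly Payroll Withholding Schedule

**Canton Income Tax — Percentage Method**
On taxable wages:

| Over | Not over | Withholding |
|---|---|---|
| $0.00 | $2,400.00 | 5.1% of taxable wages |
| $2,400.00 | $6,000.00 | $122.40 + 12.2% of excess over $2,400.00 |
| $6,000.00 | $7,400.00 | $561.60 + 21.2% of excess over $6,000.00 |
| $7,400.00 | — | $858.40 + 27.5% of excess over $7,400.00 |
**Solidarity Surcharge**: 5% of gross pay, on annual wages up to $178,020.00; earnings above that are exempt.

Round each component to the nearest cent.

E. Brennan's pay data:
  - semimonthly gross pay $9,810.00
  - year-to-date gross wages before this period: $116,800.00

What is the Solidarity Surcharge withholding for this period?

Solidarity Surcharge: 5% × $9,810.00 = $490.50

$490.50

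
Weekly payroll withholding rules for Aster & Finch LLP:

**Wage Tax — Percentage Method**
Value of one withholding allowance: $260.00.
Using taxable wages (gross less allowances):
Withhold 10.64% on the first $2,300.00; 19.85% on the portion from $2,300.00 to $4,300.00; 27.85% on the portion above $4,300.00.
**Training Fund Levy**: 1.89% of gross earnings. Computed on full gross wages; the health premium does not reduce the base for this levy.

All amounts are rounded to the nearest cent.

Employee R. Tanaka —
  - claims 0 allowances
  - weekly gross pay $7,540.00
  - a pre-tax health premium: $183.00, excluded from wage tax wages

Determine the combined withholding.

$1,635.60

Wage Tax: taxable = $7,540.00 − $183.00 = $7,357.00
  $641.72 + 27.85% × ($7,357.00 − $4,300.00) = $641.72 + 27.85% × $3,057.00 = $1,493.09
Training Fund Levy: 1.89% × $7,540.00 = $142.51
Total: $1,493.09 + $142.51 = $1,635.60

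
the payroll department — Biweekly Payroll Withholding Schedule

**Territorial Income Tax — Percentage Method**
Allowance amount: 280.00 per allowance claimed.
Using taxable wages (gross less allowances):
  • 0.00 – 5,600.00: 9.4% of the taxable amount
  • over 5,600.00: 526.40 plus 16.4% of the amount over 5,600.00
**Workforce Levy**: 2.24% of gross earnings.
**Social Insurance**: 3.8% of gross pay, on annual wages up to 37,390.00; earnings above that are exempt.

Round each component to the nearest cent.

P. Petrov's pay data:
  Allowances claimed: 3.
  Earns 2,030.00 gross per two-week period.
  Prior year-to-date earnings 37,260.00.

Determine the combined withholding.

162.27

Territorial Income Tax: taxable = 2,030.00 − 3×280.00 = 1,190.00
  9.4% × 1,190.00 = 111.86
Workforce Levy: 2.24% × 2,030.00 = 45.47
Social Insurance: cap 37,390.00 − YTD 37,260.00 = 130.00 subject; 3.8% × 130.00 = 4.94
Total: 111.86 + 45.47 + 4.94 = 162.27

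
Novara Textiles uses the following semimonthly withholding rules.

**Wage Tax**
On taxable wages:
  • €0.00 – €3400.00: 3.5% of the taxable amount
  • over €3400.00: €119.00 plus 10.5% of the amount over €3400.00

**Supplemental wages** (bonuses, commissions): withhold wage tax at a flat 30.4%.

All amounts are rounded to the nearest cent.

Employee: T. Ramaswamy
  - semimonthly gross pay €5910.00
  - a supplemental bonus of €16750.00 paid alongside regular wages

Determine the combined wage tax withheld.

€5474.55

Wage Tax: taxable = €5910.00
  €119.00 + 10.5% × (€5910.00 − €3400.00) = €119.00 + 10.5% × €2510.00 = €382.55
Supplemental (30.4% flat on bonus): 30.4% × €16750.00 = €5092.00
Total wage tax: €382.55 + €5092.00 = €5474.55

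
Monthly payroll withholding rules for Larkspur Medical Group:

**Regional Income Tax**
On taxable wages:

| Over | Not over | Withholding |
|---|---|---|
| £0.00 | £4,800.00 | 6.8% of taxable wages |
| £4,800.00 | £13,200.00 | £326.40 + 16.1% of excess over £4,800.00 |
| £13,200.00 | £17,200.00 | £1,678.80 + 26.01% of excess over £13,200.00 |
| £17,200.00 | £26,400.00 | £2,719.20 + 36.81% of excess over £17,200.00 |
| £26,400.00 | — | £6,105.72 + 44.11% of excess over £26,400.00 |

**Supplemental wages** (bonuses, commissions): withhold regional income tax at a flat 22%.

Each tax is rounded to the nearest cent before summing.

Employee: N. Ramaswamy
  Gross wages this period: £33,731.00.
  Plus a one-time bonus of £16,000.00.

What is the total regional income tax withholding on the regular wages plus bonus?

£12,859.42

Regional Income Tax: taxable = £33,731.00
  £6,105.72 + 44.11% × (£33,731.00 − £26,400.00) = £6,105.72 + 44.11% × £7,331.00 = £9,339.42
Supplemental (22% flat on bonus): 22% × £16,000.00 = £3,520.00
Total regional income tax: £9,339.42 + £3,520.00 = £12,859.42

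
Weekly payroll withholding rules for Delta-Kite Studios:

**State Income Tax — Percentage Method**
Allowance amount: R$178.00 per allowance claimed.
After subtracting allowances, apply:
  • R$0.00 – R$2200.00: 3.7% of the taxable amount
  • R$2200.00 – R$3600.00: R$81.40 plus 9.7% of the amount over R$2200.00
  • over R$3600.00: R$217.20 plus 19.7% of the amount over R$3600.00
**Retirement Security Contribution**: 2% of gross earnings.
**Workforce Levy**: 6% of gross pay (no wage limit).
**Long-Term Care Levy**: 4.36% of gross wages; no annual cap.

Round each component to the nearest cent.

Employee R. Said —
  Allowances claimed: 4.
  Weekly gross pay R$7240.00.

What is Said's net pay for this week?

R$5551.12

State Income Tax: taxable = R$7240.00 − 4×R$178.00 = R$6528.00
  R$217.20 + 19.7% × (R$6528.00 − R$3600.00) = R$217.20 + 19.7% × R$2928.00 = R$794.02
Retirement Security Contribution: 2% × R$7240.00 = R$144.80
Workforce Levy: 6% × R$7240.00 = R$434.40
Long-Term Care Levy: 4.36% × R$7240.00 = R$315.66
Total withheld: R$794.02 + R$144.80 + R$434.40 + R$315.66 = R$1688.88
Net pay: R$7240.00 − R$1688.88 = R$5551.12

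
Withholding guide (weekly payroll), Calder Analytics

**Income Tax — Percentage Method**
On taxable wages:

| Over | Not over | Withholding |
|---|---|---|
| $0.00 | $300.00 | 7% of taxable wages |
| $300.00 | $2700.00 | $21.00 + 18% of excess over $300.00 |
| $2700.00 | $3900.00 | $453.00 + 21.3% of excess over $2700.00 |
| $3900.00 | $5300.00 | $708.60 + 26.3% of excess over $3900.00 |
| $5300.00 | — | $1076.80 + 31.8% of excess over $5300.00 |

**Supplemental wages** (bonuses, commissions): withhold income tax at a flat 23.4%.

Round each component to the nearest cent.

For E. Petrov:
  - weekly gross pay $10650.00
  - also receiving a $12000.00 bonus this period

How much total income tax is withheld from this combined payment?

Income Tax: taxable = $10650.00
  $1076.80 + 31.8% × ($10650.00 − $5300.00) = $1076.80 + 31.8% × $5350.00 = $2778.10
Supplemental (23.4% flat on bonus): 23.4% × $12000.00 = $2808.00
Total income tax: $2778.10 + $2808.00 = $5586.10

$5586.10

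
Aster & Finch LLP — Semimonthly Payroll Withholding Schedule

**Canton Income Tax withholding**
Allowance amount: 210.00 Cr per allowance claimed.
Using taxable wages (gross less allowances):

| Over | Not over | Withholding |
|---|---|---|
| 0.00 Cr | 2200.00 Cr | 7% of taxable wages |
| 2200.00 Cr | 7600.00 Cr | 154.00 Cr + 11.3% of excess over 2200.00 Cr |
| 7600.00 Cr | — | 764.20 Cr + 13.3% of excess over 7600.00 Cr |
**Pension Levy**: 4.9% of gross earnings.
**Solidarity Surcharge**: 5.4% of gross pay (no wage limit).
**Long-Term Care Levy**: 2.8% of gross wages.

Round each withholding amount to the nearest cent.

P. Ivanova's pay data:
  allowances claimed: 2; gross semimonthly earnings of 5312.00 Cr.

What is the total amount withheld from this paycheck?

Canton Income Tax: taxable = 5312.00 Cr − 2×210.00 Cr = 4892.00 Cr
  154.00 Cr + 11.3% × (4892.00 Cr − 2200.00 Cr) = 154.00 Cr + 11.3% × 2692.00 Cr = 458.20 Cr
Pension Levy: 4.9% × 5312.00 Cr = 260.29 Cr
Solidarity Surcharge: 5.4% × 5312.00 Cr = 286.85 Cr
Long-Term Care Levy: 2.8% × 5312.00 Cr = 148.74 Cr
Total: 458.20 Cr + 260.29 Cr + 286.85 Cr + 148.74 Cr = 1154.08 Cr

1154.08 Cr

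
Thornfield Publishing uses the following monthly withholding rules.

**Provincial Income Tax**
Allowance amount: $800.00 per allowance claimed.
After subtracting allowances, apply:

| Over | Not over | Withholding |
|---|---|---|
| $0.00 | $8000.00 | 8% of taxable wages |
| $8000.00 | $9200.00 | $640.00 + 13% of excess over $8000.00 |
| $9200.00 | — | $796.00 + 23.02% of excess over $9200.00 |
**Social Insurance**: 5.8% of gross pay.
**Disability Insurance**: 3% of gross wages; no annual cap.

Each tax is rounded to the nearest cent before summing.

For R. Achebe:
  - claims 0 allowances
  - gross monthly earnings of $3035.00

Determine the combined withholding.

Provincial Income Tax: taxable = $3035.00
  8% × $3035.00 = $242.80
Social Insurance: 5.8% × $3035.00 = $176.03
Disability Insurance: 3% × $3035.00 = $91.05
Total: $242.80 + $176.03 + $91.05 = $509.88

$509.88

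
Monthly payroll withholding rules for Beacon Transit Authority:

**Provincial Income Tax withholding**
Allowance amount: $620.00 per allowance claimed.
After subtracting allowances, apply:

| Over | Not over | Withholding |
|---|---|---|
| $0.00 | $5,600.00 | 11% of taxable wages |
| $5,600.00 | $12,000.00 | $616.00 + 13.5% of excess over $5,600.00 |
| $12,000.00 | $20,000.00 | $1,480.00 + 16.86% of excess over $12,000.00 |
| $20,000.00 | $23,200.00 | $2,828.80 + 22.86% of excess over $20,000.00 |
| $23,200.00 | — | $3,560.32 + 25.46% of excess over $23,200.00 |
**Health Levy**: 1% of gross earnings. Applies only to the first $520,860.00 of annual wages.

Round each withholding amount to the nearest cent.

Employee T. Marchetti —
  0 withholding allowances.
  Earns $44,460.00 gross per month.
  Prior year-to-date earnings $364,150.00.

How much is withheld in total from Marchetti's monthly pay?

Provincial Income Tax: taxable = $44,460.00
  $3,560.32 + 25.46% × ($44,460.00 − $23,200.00) = $3,560.32 + 25.46% × $21,260.00 = $8,973.12
Health Levy: 1% × $44,460.00 = $444.60
Total: $8,973.12 + $444.60 = $9,417.72

$9,417.72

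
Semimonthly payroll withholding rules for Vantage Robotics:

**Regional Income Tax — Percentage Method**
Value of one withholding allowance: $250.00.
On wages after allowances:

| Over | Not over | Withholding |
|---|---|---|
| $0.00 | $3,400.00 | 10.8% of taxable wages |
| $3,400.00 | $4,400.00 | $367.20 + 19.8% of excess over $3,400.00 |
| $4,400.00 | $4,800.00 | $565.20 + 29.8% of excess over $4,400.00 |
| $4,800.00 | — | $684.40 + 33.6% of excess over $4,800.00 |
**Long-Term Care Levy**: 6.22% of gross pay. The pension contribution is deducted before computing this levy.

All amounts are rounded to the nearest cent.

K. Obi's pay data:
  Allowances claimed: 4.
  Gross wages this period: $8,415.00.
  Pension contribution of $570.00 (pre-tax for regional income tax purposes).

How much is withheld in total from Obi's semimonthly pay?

Regional Income Tax: taxable = $8,415.00 − $570.00 − 4×$250.00 = $6,845.00
  $684.40 + 33.6% × ($6,845.00 − $4,800.00) = $684.40 + 33.6% × $2,045.00 = $1,371.52
Long-Term Care Levy: 6.22% × $7,845.00 = $487.96
Total: $1,371.52 + $487.96 = $1,859.48

$1,859.48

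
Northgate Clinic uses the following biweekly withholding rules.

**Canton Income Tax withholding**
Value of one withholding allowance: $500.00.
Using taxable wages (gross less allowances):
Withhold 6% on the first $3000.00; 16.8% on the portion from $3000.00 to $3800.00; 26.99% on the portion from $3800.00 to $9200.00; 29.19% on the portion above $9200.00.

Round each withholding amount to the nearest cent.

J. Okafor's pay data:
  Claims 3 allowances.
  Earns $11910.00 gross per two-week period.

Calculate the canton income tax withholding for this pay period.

$2125.06

Canton Income Tax: taxable = $11910.00 − 3×$500.00 = $10410.00
  $1771.86 + 29.19% × ($10410.00 − $9200.00) = $1771.86 + 29.19% × $1210.00 = $2125.06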